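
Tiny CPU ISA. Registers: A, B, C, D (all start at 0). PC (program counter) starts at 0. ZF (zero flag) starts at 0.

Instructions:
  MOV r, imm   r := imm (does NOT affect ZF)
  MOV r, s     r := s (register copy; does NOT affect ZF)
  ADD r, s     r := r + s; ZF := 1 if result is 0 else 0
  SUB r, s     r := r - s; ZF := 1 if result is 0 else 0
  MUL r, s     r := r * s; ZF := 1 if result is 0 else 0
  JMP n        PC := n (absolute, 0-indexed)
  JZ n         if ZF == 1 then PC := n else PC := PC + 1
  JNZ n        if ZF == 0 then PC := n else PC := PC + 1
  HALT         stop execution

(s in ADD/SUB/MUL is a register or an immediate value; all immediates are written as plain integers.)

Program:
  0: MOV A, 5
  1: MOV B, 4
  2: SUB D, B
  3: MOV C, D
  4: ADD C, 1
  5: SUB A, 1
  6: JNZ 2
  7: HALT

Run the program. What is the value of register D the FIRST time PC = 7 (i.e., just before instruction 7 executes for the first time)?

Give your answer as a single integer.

Step 1: PC=0 exec 'MOV A, 5'. After: A=5 B=0 C=0 D=0 ZF=0 PC=1
Step 2: PC=1 exec 'MOV B, 4'. After: A=5 B=4 C=0 D=0 ZF=0 PC=2
Step 3: PC=2 exec 'SUB D, B'. After: A=5 B=4 C=0 D=-4 ZF=0 PC=3
Step 4: PC=3 exec 'MOV C, D'. After: A=5 B=4 C=-4 D=-4 ZF=0 PC=4
Step 5: PC=4 exec 'ADD C, 1'. After: A=5 B=4 C=-3 D=-4 ZF=0 PC=5
Step 6: PC=5 exec 'SUB A, 1'. After: A=4 B=4 C=-3 D=-4 ZF=0 PC=6
Step 7: PC=6 exec 'JNZ 2'. After: A=4 B=4 C=-3 D=-4 ZF=0 PC=2
Step 8: PC=2 exec 'SUB D, B'. After: A=4 B=4 C=-3 D=-8 ZF=0 PC=3
Step 9: PC=3 exec 'MOV C, D'. After: A=4 B=4 C=-8 D=-8 ZF=0 PC=4
Step 10: PC=4 exec 'ADD C, 1'. After: A=4 B=4 C=-7 D=-8 ZF=0 PC=5
Step 11: PC=5 exec 'SUB A, 1'. After: A=3 B=4 C=-7 D=-8 ZF=0 PC=6
Step 12: PC=6 exec 'JNZ 2'. After: A=3 B=4 C=-7 D=-8 ZF=0 PC=2
Step 13: PC=2 exec 'SUB D, B'. After: A=3 B=4 C=-7 D=-12 ZF=0 PC=3
Step 14: PC=3 exec 'MOV C, D'. After: A=3 B=4 C=-12 D=-12 ZF=0 PC=4
Step 15: PC=4 exec 'ADD C, 1'. After: A=3 B=4 C=-11 D=-12 ZF=0 PC=5
Step 16: PC=5 exec 'SUB A, 1'. After: A=2 B=4 C=-11 D=-12 ZF=0 PC=6
Step 17: PC=6 exec 'JNZ 2'. After: A=2 B=4 C=-11 D=-12 ZF=0 PC=2
Step 18: PC=2 exec 'SUB D, B'. After: A=2 B=4 C=-11 D=-16 ZF=0 PC=3
Step 19: PC=3 exec 'MOV C, D'. After: A=2 B=4 C=-16 D=-16 ZF=0 PC=4
Step 20: PC=4 exec 'ADD C, 1'. After: A=2 B=4 C=-15 D=-16 ZF=0 PC=5
Step 21: PC=5 exec 'SUB A, 1'. After: A=1 B=4 C=-15 D=-16 ZF=0 PC=6
Step 22: PC=6 exec 'JNZ 2'. After: A=1 B=4 C=-15 D=-16 ZF=0 PC=2
Step 23: PC=2 exec 'SUB D, B'. After: A=1 B=4 C=-15 D=-20 ZF=0 PC=3
Step 24: PC=3 exec 'MOV C, D'. After: A=1 B=4 C=-20 D=-20 ZF=0 PC=4
Step 25: PC=4 exec 'ADD C, 1'. After: A=1 B=4 C=-19 D=-20 ZF=0 PC=5
Step 26: PC=5 exec 'SUB A, 1'. After: A=0 B=4 C=-19 D=-20 ZF=1 PC=6
Step 27: PC=6 exec 'JNZ 2'. After: A=0 B=4 C=-19 D=-20 ZF=1 PC=7
First time PC=7: D=-20

-20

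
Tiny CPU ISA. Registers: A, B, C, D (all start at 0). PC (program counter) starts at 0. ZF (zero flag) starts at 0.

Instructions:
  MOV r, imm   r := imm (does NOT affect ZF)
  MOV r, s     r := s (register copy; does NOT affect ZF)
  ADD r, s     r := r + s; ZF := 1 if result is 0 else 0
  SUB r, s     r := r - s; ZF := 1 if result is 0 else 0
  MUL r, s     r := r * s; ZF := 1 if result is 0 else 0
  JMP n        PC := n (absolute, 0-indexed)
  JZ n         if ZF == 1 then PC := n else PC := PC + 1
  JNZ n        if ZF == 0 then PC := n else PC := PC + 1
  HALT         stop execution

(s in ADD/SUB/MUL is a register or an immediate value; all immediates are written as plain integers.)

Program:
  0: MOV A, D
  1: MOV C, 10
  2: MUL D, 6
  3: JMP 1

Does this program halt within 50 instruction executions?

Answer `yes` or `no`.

Answer: no

Derivation:
Step 1: PC=0 exec 'MOV A, D'. After: A=0 B=0 C=0 D=0 ZF=0 PC=1
Step 2: PC=1 exec 'MOV C, 10'. After: A=0 B=0 C=10 D=0 ZF=0 PC=2
Step 3: PC=2 exec 'MUL D, 6'. After: A=0 B=0 C=10 D=0 ZF=1 PC=3
Step 4: PC=3 exec 'JMP 1'. After: A=0 B=0 C=10 D=0 ZF=1 PC=1
Step 5: PC=1 exec 'MOV C, 10'. After: A=0 B=0 C=10 D=0 ZF=1 PC=2
Step 6: PC=2 exec 'MUL D, 6'. After: A=0 B=0 C=10 D=0 ZF=1 PC=3
State after step 6 equals state after step 3: the program is in a cycle of length 3 and will never halt.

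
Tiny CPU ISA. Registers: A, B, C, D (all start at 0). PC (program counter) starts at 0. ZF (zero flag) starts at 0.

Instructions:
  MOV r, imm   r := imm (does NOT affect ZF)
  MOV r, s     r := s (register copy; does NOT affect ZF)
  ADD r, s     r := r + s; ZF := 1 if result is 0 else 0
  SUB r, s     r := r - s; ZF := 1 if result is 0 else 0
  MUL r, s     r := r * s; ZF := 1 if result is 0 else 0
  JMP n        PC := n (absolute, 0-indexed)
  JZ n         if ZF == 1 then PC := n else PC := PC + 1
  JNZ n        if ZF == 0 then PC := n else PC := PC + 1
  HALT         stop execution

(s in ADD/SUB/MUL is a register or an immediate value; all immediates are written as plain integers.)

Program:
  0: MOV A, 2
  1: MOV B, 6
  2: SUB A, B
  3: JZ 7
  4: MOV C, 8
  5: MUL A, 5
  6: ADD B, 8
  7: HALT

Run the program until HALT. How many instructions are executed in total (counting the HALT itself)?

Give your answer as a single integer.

Step 1: PC=0 exec 'MOV A, 2'. After: A=2 B=0 C=0 D=0 ZF=0 PC=1
Step 2: PC=1 exec 'MOV B, 6'. After: A=2 B=6 C=0 D=0 ZF=0 PC=2
Step 3: PC=2 exec 'SUB A, B'. After: A=-4 B=6 C=0 D=0 ZF=0 PC=3
Step 4: PC=3 exec 'JZ 7'. After: A=-4 B=6 C=0 D=0 ZF=0 PC=4
Step 5: PC=4 exec 'MOV C, 8'. After: A=-4 B=6 C=8 D=0 ZF=0 PC=5
Step 6: PC=5 exec 'MUL A, 5'. After: A=-20 B=6 C=8 D=0 ZF=0 PC=6
Step 7: PC=6 exec 'ADD B, 8'. After: A=-20 B=14 C=8 D=0 ZF=0 PC=7
Step 8: PC=7 exec 'HALT'. After: A=-20 B=14 C=8 D=0 ZF=0 PC=7 HALTED
Total instructions executed: 8

Answer: 8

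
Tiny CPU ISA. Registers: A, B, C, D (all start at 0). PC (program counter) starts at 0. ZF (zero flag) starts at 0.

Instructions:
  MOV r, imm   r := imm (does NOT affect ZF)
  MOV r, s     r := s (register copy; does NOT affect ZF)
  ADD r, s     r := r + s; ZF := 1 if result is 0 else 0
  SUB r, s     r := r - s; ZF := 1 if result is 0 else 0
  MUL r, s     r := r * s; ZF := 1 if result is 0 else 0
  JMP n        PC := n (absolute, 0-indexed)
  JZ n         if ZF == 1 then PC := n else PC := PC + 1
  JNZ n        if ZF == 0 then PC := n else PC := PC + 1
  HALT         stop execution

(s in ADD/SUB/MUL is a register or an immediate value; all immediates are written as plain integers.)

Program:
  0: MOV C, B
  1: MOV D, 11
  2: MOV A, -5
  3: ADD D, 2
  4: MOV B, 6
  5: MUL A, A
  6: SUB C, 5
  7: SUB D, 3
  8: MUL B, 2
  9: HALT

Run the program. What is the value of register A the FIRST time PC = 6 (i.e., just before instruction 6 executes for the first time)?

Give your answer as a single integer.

Step 1: PC=0 exec 'MOV C, B'. After: A=0 B=0 C=0 D=0 ZF=0 PC=1
Step 2: PC=1 exec 'MOV D, 11'. After: A=0 B=0 C=0 D=11 ZF=0 PC=2
Step 3: PC=2 exec 'MOV A, -5'. After: A=-5 B=0 C=0 D=11 ZF=0 PC=3
Step 4: PC=3 exec 'ADD D, 2'. After: A=-5 B=0 C=0 D=13 ZF=0 PC=4
Step 5: PC=4 exec 'MOV B, 6'. After: A=-5 B=6 C=0 D=13 ZF=0 PC=5
Step 6: PC=5 exec 'MUL A, A'. After: A=25 B=6 C=0 D=13 ZF=0 PC=6
First time PC=6: A=25

25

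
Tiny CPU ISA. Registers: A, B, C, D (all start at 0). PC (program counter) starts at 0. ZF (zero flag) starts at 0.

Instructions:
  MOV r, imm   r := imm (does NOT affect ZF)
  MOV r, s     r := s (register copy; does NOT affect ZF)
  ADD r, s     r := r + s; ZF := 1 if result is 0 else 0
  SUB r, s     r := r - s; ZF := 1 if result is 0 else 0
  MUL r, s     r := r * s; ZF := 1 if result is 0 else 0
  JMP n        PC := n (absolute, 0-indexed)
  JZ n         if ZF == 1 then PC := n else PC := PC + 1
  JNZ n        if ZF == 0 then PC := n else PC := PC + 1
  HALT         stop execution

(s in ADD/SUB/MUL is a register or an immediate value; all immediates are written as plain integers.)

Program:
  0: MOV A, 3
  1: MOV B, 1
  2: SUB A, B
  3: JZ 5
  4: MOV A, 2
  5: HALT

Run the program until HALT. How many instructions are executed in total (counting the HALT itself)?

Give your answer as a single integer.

Answer: 6

Derivation:
Step 1: PC=0 exec 'MOV A, 3'. After: A=3 B=0 C=0 D=0 ZF=0 PC=1
Step 2: PC=1 exec 'MOV B, 1'. After: A=3 B=1 C=0 D=0 ZF=0 PC=2
Step 3: PC=2 exec 'SUB A, B'. After: A=2 B=1 C=0 D=0 ZF=0 PC=3
Step 4: PC=3 exec 'JZ 5'. After: A=2 B=1 C=0 D=0 ZF=0 PC=4
Step 5: PC=4 exec 'MOV A, 2'. After: A=2 B=1 C=0 D=0 ZF=0 PC=5
Step 6: PC=5 exec 'HALT'. After: A=2 B=1 C=0 D=0 ZF=0 PC=5 HALTED
Total instructions executed: 6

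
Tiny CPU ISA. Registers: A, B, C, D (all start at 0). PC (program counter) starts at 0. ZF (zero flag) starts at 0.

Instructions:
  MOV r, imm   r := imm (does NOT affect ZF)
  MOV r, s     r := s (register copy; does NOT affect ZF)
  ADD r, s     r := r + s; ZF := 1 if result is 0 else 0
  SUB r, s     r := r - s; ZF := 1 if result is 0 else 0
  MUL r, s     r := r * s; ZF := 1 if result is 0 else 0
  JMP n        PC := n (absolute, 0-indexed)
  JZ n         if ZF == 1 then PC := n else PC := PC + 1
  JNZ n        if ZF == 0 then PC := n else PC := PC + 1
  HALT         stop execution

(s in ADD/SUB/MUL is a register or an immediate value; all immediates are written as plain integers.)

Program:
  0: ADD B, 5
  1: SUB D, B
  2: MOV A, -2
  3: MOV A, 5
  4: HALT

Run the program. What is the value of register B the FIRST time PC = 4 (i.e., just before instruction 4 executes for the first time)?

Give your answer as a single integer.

Step 1: PC=0 exec 'ADD B, 5'. After: A=0 B=5 C=0 D=0 ZF=0 PC=1
Step 2: PC=1 exec 'SUB D, B'. After: A=0 B=5 C=0 D=-5 ZF=0 PC=2
Step 3: PC=2 exec 'MOV A, -2'. After: A=-2 B=5 C=0 D=-5 ZF=0 PC=3
Step 4: PC=3 exec 'MOV A, 5'. After: A=5 B=5 C=0 D=-5 ZF=0 PC=4
First time PC=4: B=5

5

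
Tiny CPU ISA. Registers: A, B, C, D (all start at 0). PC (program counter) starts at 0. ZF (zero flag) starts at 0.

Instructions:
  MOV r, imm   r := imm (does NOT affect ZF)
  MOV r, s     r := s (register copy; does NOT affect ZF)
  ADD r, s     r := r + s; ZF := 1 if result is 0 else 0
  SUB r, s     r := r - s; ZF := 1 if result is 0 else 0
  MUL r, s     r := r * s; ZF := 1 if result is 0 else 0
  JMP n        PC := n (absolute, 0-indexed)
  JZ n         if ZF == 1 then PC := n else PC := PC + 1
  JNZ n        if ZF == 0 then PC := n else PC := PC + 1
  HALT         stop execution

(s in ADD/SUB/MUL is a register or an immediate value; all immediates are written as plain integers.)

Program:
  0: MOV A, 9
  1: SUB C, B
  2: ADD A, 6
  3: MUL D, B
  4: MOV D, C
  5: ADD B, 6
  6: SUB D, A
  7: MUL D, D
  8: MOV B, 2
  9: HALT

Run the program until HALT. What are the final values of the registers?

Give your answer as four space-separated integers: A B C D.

Step 1: PC=0 exec 'MOV A, 9'. After: A=9 B=0 C=0 D=0 ZF=0 PC=1
Step 2: PC=1 exec 'SUB C, B'. After: A=9 B=0 C=0 D=0 ZF=1 PC=2
Step 3: PC=2 exec 'ADD A, 6'. After: A=15 B=0 C=0 D=0 ZF=0 PC=3
Step 4: PC=3 exec 'MUL D, B'. After: A=15 B=0 C=0 D=0 ZF=1 PC=4
Step 5: PC=4 exec 'MOV D, C'. After: A=15 B=0 C=0 D=0 ZF=1 PC=5
Step 6: PC=5 exec 'ADD B, 6'. After: A=15 B=6 C=0 D=0 ZF=0 PC=6
Step 7: PC=6 exec 'SUB D, A'. After: A=15 B=6 C=0 D=-15 ZF=0 PC=7
Step 8: PC=7 exec 'MUL D, D'. After: A=15 B=6 C=0 D=225 ZF=0 PC=8
Step 9: PC=8 exec 'MOV B, 2'. After: A=15 B=2 C=0 D=225 ZF=0 PC=9
Step 10: PC=9 exec 'HALT'. After: A=15 B=2 C=0 D=225 ZF=0 PC=9 HALTED

Answer: 15 2 0 225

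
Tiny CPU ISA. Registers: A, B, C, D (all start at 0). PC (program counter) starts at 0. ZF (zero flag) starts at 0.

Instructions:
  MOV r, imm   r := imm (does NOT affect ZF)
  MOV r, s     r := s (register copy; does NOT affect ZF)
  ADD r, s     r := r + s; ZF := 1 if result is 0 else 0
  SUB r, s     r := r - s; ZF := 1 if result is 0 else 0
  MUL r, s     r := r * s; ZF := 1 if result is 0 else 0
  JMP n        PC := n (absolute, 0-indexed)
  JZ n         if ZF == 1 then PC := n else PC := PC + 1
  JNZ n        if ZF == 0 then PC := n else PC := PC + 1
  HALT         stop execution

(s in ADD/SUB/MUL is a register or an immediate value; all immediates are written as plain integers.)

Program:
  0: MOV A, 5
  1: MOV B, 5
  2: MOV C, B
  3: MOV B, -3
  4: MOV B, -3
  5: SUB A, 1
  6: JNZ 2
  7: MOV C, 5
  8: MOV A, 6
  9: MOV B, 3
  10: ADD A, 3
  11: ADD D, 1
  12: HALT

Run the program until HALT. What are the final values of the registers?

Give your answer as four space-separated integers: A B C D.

Answer: 9 3 5 1

Derivation:
Step 1: PC=0 exec 'MOV A, 5'. After: A=5 B=0 C=0 D=0 ZF=0 PC=1
Step 2: PC=1 exec 'MOV B, 5'. After: A=5 B=5 C=0 D=0 ZF=0 PC=2
Step 3: PC=2 exec 'MOV C, B'. After: A=5 B=5 C=5 D=0 ZF=0 PC=3
Step 4: PC=3 exec 'MOV B, -3'. After: A=5 B=-3 C=5 D=0 ZF=0 PC=4
Step 5: PC=4 exec 'MOV B, -3'. After: A=5 B=-3 C=5 D=0 ZF=0 PC=5
Step 6: PC=5 exec 'SUB A, 1'. After: A=4 B=-3 C=5 D=0 ZF=0 PC=6
Step 7: PC=6 exec 'JNZ 2'. After: A=4 B=-3 C=5 D=0 ZF=0 PC=2
Step 8: PC=2 exec 'MOV C, B'. After: A=4 B=-3 C=-3 D=0 ZF=0 PC=3
Step 9: PC=3 exec 'MOV B, -3'. After: A=4 B=-3 C=-3 D=0 ZF=0 PC=4
Step 10: PC=4 exec 'MOV B, -3'. After: A=4 B=-3 C=-3 D=0 ZF=0 PC=5
Step 11: PC=5 exec 'SUB A, 1'. After: A=3 B=-3 C=-3 D=0 ZF=0 PC=6
Step 12: PC=6 exec 'JNZ 2'. After: A=3 B=-3 C=-3 D=0 ZF=0 PC=2
Step 13: PC=2 exec 'MOV C, B'. After: A=3 B=-3 C=-3 D=0 ZF=0 PC=3
Step 14: PC=3 exec 'MOV B, -3'. After: A=3 B=-3 C=-3 D=0 ZF=0 PC=4
Step 15: PC=4 exec 'MOV B, -3'. After: A=3 B=-3 C=-3 D=0 ZF=0 PC=5
Step 16: PC=5 exec 'SUB A, 1'. After: A=2 B=-3 C=-3 D=0 ZF=0 PC=6
Step 17: PC=6 exec 'JNZ 2'. After: A=2 B=-3 C=-3 D=0 ZF=0 PC=2
Step 18: PC=2 exec 'MOV C, B'. After: A=2 B=-3 C=-3 D=0 ZF=0 PC=3
Step 19: PC=3 exec 'MOV B, -3'. After: A=2 B=-3 C=-3 D=0 ZF=0 PC=4
Step 20: PC=4 exec 'MOV B, -3'. After: A=2 B=-3 C=-3 D=0 ZF=0 PC=5
Step 21: PC=5 exec 'SUB A, 1'. After: A=1 B=-3 C=-3 D=0 ZF=0 PC=6
Step 22: PC=6 exec 'JNZ 2'. After: A=1 B=-3 C=-3 D=0 ZF=0 PC=2
Step 23: PC=2 exec 'MOV C, B'. After: A=1 B=-3 C=-3 D=0 ZF=0 PC=3
Step 24: PC=3 exec 'MOV B, -3'. After: A=1 B=-3 C=-3 D=0 ZF=0 PC=4
Step 25: PC=4 exec 'MOV B, -3'. After: A=1 B=-3 C=-3 D=0 ZF=0 PC=5
Step 26: PC=5 exec 'SUB A, 1'. After: A=0 B=-3 C=-3 D=0 ZF=1 PC=6
Step 27: PC=6 exec 'JNZ 2'. After: A=0 B=-3 C=-3 D=0 ZF=1 PC=7
Step 28: PC=7 exec 'MOV C, 5'. After: A=0 B=-3 C=5 D=0 ZF=1 PC=8
Step 29: PC=8 exec 'MOV A, 6'. After: A=6 B=-3 C=5 D=0 ZF=1 PC=9
Step 30: PC=9 exec 'MOV B, 3'. After: A=6 B=3 C=5 D=0 ZF=1 PC=10
Step 31: PC=10 exec 'ADD A, 3'. After: A=9 B=3 C=5 D=0 ZF=0 PC=11
Step 32: PC=11 exec 'ADD D, 1'. After: A=9 B=3 C=5 D=1 ZF=0 PC=12
Step 33: PC=12 exec 'HALT'. After: A=9 B=3 C=5 D=1 ZF=0 PC=12 HALTED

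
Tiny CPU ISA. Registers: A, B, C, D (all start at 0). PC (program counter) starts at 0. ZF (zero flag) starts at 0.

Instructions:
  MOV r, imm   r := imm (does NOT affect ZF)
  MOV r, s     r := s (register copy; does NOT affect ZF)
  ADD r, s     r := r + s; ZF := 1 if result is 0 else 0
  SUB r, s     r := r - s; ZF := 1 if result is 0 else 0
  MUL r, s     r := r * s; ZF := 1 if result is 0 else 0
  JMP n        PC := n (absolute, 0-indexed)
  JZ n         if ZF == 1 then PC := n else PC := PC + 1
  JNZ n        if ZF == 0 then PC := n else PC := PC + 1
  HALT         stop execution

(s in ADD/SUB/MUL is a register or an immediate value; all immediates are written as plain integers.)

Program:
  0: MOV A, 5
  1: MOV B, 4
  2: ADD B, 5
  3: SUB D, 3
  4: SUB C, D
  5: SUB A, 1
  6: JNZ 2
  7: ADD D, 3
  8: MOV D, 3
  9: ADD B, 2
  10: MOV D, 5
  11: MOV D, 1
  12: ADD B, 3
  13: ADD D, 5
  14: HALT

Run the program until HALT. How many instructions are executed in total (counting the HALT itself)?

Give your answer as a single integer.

Step 1: PC=0 exec 'MOV A, 5'. After: A=5 B=0 C=0 D=0 ZF=0 PC=1
Step 2: PC=1 exec 'MOV B, 4'. After: A=5 B=4 C=0 D=0 ZF=0 PC=2
Step 3: PC=2 exec 'ADD B, 5'. After: A=5 B=9 C=0 D=0 ZF=0 PC=3
Step 4: PC=3 exec 'SUB D, 3'. After: A=5 B=9 C=0 D=-3 ZF=0 PC=4
Step 5: PC=4 exec 'SUB C, D'. After: A=5 B=9 C=3 D=-3 ZF=0 PC=5
Step 6: PC=5 exec 'SUB A, 1'. After: A=4 B=9 C=3 D=-3 ZF=0 PC=6
Step 7: PC=6 exec 'JNZ 2'. After: A=4 B=9 C=3 D=-3 ZF=0 PC=2
Step 8: PC=2 exec 'ADD B, 5'. After: A=4 B=14 C=3 D=-3 ZF=0 PC=3
Step 9: PC=3 exec 'SUB D, 3'. After: A=4 B=14 C=3 D=-6 ZF=0 PC=4
Step 10: PC=4 exec 'SUB C, D'. After: A=4 B=14 C=9 D=-6 ZF=0 PC=5
Step 11: PC=5 exec 'SUB A, 1'. After: A=3 B=14 C=9 D=-6 ZF=0 PC=6
Step 12: PC=6 exec 'JNZ 2'. After: A=3 B=14 C=9 D=-6 ZF=0 PC=2
Step 13: PC=2 exec 'ADD B, 5'. After: A=3 B=19 C=9 D=-6 ZF=0 PC=3
Step 14: PC=3 exec 'SUB D, 3'. After: A=3 B=19 C=9 D=-9 ZF=0 PC=4
Step 15: PC=4 exec 'SUB C, D'. After: A=3 B=19 C=18 D=-9 ZF=0 PC=5
Step 16: PC=5 exec 'SUB A, 1'. After: A=2 B=19 C=18 D=-9 ZF=0 PC=6
Step 17: PC=6 exec 'JNZ 2'. After: A=2 B=19 C=18 D=-9 ZF=0 PC=2
Step 18: PC=2 exec 'ADD B, 5'. After: A=2 B=24 C=18 D=-9 ZF=0 PC=3
Step 19: PC=3 exec 'SUB D, 3'. After: A=2 B=24 C=18 D=-12 ZF=0 PC=4
Step 20: PC=4 exec 'SUB C, D'. After: A=2 B=24 C=30 D=-12 ZF=0 PC=5
Step 21: PC=5 exec 'SUB A, 1'. After: A=1 B=24 C=30 D=-12 ZF=0 PC=6
Step 22: PC=6 exec 'JNZ 2'. After: A=1 B=24 C=30 D=-12 ZF=0 PC=2
Step 23: PC=2 exec 'ADD B, 5'. After: A=1 B=29 C=30 D=-12 ZF=0 PC=3
Step 24: PC=3 exec 'SUB D, 3'. After: A=1 B=29 C=30 D=-15 ZF=0 PC=4
Step 25: PC=4 exec 'SUB C, D'. After: A=1 B=29 C=45 D=-15 ZF=0 PC=5
Step 26: PC=5 exec 'SUB A, 1'. After: A=0 B=29 C=45 D=-15 ZF=1 PC=6
Step 27: PC=6 exec 'JNZ 2'. After: A=0 B=29 C=45 D=-15 ZF=1 PC=7
Step 28: PC=7 exec 'ADD D, 3'. After: A=0 B=29 C=45 D=-12 ZF=0 PC=8
Step 29: PC=8 exec 'MOV D, 3'. After: A=0 B=29 C=45 D=3 ZF=0 PC=9
Step 30: PC=9 exec 'ADD B, 2'. After: A=0 B=31 C=45 D=3 ZF=0 PC=10
Step 31: PC=10 exec 'MOV D, 5'. After: A=0 B=31 C=45 D=5 ZF=0 PC=11
Step 32: PC=11 exec 'MOV D, 1'. After: A=0 B=31 C=45 D=1 ZF=0 PC=12
Step 33: PC=12 exec 'ADD B, 3'. After: A=0 B=34 C=45 D=1 ZF=0 PC=13
Step 34: PC=13 exec 'ADD D, 5'. After: A=0 B=34 C=45 D=6 ZF=0 PC=14
Step 35: PC=14 exec 'HALT'. After: A=0 B=34 C=45 D=6 ZF=0 PC=14 HALTED
Total instructions executed: 35

Answer: 35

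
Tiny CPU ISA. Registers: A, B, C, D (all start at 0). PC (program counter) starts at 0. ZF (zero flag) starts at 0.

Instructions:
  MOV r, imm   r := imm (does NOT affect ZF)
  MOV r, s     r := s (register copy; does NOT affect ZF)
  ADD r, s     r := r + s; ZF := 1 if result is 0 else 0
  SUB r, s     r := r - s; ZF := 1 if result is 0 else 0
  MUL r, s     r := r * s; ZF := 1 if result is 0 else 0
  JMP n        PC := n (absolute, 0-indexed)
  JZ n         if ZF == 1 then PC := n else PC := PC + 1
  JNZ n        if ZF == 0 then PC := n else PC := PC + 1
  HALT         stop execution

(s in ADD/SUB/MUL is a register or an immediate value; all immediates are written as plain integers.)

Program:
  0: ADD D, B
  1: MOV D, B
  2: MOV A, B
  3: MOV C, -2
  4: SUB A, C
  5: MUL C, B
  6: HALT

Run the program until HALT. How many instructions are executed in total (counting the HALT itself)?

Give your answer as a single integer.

Step 1: PC=0 exec 'ADD D, B'. After: A=0 B=0 C=0 D=0 ZF=1 PC=1
Step 2: PC=1 exec 'MOV D, B'. After: A=0 B=0 C=0 D=0 ZF=1 PC=2
Step 3: PC=2 exec 'MOV A, B'. After: A=0 B=0 C=0 D=0 ZF=1 PC=3
Step 4: PC=3 exec 'MOV C, -2'. After: A=0 B=0 C=-2 D=0 ZF=1 PC=4
Step 5: PC=4 exec 'SUB A, C'. After: A=2 B=0 C=-2 D=0 ZF=0 PC=5
Step 6: PC=5 exec 'MUL C, B'. After: A=2 B=0 C=0 D=0 ZF=1 PC=6
Step 7: PC=6 exec 'HALT'. After: A=2 B=0 C=0 D=0 ZF=1 PC=6 HALTED
Total instructions executed: 7

Answer: 7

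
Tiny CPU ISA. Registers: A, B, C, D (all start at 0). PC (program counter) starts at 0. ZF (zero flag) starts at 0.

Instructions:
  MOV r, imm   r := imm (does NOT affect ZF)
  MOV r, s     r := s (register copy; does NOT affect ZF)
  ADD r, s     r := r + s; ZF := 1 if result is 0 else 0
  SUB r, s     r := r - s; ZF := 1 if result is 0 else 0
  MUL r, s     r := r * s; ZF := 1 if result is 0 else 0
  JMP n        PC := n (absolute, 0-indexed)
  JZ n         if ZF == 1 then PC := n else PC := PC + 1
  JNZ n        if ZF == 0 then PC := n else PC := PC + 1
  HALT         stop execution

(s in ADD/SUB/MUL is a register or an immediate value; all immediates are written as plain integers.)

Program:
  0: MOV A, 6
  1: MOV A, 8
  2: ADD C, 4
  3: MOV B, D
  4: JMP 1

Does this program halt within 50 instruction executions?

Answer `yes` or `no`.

Step 1: PC=0 exec 'MOV A, 6'. After: A=6 B=0 C=0 D=0 ZF=0 PC=1
Step 2: PC=1 exec 'MOV A, 8'. After: A=8 B=0 C=0 D=0 ZF=0 PC=2
Step 3: PC=2 exec 'ADD C, 4'. After: A=8 B=0 C=4 D=0 ZF=0 PC=3
Step 4: PC=3 exec 'MOV B, D'. After: A=8 B=0 C=4 D=0 ZF=0 PC=4
Step 5: PC=4 exec 'JMP 1'. After: A=8 B=0 C=4 D=0 ZF=0 PC=1
Step 6: PC=1 exec 'MOV A, 8'. After: A=8 B=0 C=4 D=0 ZF=0 PC=2
Step 7: PC=2 exec 'ADD C, 4'. After: A=8 B=0 C=8 D=0 ZF=0 PC=3
Step 8: PC=3 exec 'MOV B, D'. After: A=8 B=0 C=8 D=0 ZF=0 PC=4
Step 9: PC=4 exec 'JMP 1'. After: A=8 B=0 C=8 D=0 ZF=0 PC=1
Step 10: PC=1 exec 'MOV A, 8'. After: A=8 B=0 C=8 D=0 ZF=0 PC=2
Step 11: PC=2 exec 'ADD C, 4'. After: A=8 B=0 C=12 D=0 ZF=0 PC=3
Step 12: PC=3 exec 'MOV B, D'. After: A=8 B=0 C=12 D=0 ZF=0 PC=4
Step 13: PC=4 exec 'JMP 1'. After: A=8 B=0 C=12 D=0 ZF=0 PC=1
Step 14: PC=1 exec 'MOV A, 8'. After: A=8 B=0 C=12 D=0 ZF=0 PC=2
Step 15: PC=2 exec 'ADD C, 4'. After: A=8 B=0 C=16 D=0 ZF=0 PC=3
After 50 steps: not halted. PC revisits the same instructions with no path to HALT; will never halt.

Answer: no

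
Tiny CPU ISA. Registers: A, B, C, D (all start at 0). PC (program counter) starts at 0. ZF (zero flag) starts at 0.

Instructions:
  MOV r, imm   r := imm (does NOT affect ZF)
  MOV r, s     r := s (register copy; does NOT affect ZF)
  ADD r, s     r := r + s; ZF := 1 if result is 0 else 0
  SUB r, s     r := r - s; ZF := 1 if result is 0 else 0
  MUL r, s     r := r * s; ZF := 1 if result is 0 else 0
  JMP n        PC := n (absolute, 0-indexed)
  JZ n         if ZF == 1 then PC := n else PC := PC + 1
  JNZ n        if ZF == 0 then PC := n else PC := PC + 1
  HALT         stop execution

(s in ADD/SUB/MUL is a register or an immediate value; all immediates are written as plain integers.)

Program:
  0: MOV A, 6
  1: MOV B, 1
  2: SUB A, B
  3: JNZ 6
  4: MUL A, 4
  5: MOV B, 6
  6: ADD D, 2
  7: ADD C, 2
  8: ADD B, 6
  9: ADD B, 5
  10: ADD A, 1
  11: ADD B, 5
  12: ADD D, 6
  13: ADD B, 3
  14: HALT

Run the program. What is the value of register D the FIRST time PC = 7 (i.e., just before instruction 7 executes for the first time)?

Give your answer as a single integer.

Step 1: PC=0 exec 'MOV A, 6'. After: A=6 B=0 C=0 D=0 ZF=0 PC=1
Step 2: PC=1 exec 'MOV B, 1'. After: A=6 B=1 C=0 D=0 ZF=0 PC=2
Step 3: PC=2 exec 'SUB A, B'. After: A=5 B=1 C=0 D=0 ZF=0 PC=3
Step 4: PC=3 exec 'JNZ 6'. After: A=5 B=1 C=0 D=0 ZF=0 PC=6
Step 5: PC=6 exec 'ADD D, 2'. After: A=5 B=1 C=0 D=2 ZF=0 PC=7
First time PC=7: D=2

2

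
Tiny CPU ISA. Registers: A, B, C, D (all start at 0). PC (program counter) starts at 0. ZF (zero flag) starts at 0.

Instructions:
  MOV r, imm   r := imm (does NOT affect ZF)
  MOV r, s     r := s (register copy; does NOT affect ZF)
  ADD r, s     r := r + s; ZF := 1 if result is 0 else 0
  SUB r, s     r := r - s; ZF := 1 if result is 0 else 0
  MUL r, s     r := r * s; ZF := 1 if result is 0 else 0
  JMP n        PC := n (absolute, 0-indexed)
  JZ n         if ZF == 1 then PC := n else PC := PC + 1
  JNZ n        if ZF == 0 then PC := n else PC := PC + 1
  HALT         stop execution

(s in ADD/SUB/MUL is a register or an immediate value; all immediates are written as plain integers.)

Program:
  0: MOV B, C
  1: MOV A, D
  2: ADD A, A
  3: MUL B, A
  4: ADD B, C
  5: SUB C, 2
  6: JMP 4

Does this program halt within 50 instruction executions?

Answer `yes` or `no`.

Answer: no

Derivation:
Step 1: PC=0 exec 'MOV B, C'. After: A=0 B=0 C=0 D=0 ZF=0 PC=1
Step 2: PC=1 exec 'MOV A, D'. After: A=0 B=0 C=0 D=0 ZF=0 PC=2
Step 3: PC=2 exec 'ADD A, A'. After: A=0 B=0 C=0 D=0 ZF=1 PC=3
Step 4: PC=3 exec 'MUL B, A'. After: A=0 B=0 C=0 D=0 ZF=1 PC=4
Step 5: PC=4 exec 'ADD B, C'. After: A=0 B=0 C=0 D=0 ZF=1 PC=5
Step 6: PC=5 exec 'SUB C, 2'. After: A=0 B=0 C=-2 D=0 ZF=0 PC=6
Step 7: PC=6 exec 'JMP 4'. After: A=0 B=0 C=-2 D=0 ZF=0 PC=4
Step 8: PC=4 exec 'ADD B, C'. After: A=0 B=-2 C=-2 D=0 ZF=0 PC=5
Step 9: PC=5 exec 'SUB C, 2'. After: A=0 B=-2 C=-4 D=0 ZF=0 PC=6
Step 10: PC=6 exec 'JMP 4'. After: A=0 B=-2 C=-4 D=0 ZF=0 PC=4
Step 11: PC=4 exec 'ADD B, C'. After: A=0 B=-6 C=-4 D=0 ZF=0 PC=5
Step 12: PC=5 exec 'SUB C, 2'. After: A=0 B=-6 C=-6 D=0 ZF=0 PC=6
Step 13: PC=6 exec 'JMP 4'. After: A=0 B=-6 C=-6 D=0 ZF=0 PC=4
Step 14: PC=4 exec 'ADD B, C'. After: A=0 B=-12 C=-6 D=0 ZF=0 PC=5
Step 15: PC=5 exec 'SUB C, 2'. After: A=0 B=-12 C=-8 D=0 ZF=0 PC=6
After 50 steps: not halted. PC revisits the same instructions with no path to HALT; will never halt.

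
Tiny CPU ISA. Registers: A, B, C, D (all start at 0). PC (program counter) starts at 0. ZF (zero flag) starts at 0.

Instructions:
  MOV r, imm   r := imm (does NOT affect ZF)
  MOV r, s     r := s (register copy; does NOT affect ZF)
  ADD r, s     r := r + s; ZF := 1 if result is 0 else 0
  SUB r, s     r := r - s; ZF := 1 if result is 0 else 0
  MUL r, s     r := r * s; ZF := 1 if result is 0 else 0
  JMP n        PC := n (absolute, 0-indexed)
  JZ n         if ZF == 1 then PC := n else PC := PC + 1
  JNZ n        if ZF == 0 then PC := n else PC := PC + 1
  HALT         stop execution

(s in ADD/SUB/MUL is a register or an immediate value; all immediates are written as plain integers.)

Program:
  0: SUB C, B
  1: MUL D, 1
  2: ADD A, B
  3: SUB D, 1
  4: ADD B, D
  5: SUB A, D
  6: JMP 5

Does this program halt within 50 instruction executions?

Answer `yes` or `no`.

Answer: no

Derivation:
Step 1: PC=0 exec 'SUB C, B'. After: A=0 B=0 C=0 D=0 ZF=1 PC=1
Step 2: PC=1 exec 'MUL D, 1'. After: A=0 B=0 C=0 D=0 ZF=1 PC=2
Step 3: PC=2 exec 'ADD A, B'. After: A=0 B=0 C=0 D=0 ZF=1 PC=3
Step 4: PC=3 exec 'SUB D, 1'. After: A=0 B=0 C=0 D=-1 ZF=0 PC=4
Step 5: PC=4 exec 'ADD B, D'. After: A=0 B=-1 C=0 D=-1 ZF=0 PC=5
Step 6: PC=5 exec 'SUB A, D'. After: A=1 B=-1 C=0 D=-1 ZF=0 PC=6
Step 7: PC=6 exec 'JMP 5'. After: A=1 B=-1 C=0 D=-1 ZF=0 PC=5
Step 8: PC=5 exec 'SUB A, D'. After: A=2 B=-1 C=0 D=-1 ZF=0 PC=6
Step 9: PC=6 exec 'JMP 5'. After: A=2 B=-1 C=0 D=-1 ZF=0 PC=5
Step 10: PC=5 exec 'SUB A, D'. After: A=3 B=-1 C=0 D=-1 ZF=0 PC=6
Step 11: PC=6 exec 'JMP 5'. After: A=3 B=-1 C=0 D=-1 ZF=0 PC=5
Step 12: PC=5 exec 'SUB A, D'. After: A=4 B=-1 C=0 D=-1 ZF=0 PC=6
Step 13: PC=6 exec 'JMP 5'. After: A=4 B=-1 C=0 D=-1 ZF=0 PC=5
Step 14: PC=5 exec 'SUB A, D'. After: A=5 B=-1 C=0 D=-1 ZF=0 PC=6
Step 15: PC=6 exec 'JMP 5'. After: A=5 B=-1 C=0 D=-1 ZF=0 PC=5
After 50 steps: not halted. PC revisits the same instructions with no path to HALT; will never halt.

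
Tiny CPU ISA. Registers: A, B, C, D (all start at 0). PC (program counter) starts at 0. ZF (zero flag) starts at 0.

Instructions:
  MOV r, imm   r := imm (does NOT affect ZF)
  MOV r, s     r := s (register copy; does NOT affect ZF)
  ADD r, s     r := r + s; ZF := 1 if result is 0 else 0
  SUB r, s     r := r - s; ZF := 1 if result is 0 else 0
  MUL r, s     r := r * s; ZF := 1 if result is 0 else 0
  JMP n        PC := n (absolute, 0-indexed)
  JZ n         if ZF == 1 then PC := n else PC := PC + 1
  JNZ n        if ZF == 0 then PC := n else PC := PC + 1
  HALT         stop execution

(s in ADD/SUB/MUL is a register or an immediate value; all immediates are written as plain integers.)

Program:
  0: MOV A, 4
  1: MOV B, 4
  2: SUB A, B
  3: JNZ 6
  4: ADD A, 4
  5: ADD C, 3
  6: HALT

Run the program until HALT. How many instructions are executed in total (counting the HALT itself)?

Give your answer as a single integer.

Answer: 7

Derivation:
Step 1: PC=0 exec 'MOV A, 4'. After: A=4 B=0 C=0 D=0 ZF=0 PC=1
Step 2: PC=1 exec 'MOV B, 4'. After: A=4 B=4 C=0 D=0 ZF=0 PC=2
Step 3: PC=2 exec 'SUB A, B'. After: A=0 B=4 C=0 D=0 ZF=1 PC=3
Step 4: PC=3 exec 'JNZ 6'. After: A=0 B=4 C=0 D=0 ZF=1 PC=4
Step 5: PC=4 exec 'ADD A, 4'. After: A=4 B=4 C=0 D=0 ZF=0 PC=5
Step 6: PC=5 exec 'ADD C, 3'. After: A=4 B=4 C=3 D=0 ZF=0 PC=6
Step 7: PC=6 exec 'HALT'. After: A=4 B=4 C=3 D=0 ZF=0 PC=6 HALTED
Total instructions executed: 7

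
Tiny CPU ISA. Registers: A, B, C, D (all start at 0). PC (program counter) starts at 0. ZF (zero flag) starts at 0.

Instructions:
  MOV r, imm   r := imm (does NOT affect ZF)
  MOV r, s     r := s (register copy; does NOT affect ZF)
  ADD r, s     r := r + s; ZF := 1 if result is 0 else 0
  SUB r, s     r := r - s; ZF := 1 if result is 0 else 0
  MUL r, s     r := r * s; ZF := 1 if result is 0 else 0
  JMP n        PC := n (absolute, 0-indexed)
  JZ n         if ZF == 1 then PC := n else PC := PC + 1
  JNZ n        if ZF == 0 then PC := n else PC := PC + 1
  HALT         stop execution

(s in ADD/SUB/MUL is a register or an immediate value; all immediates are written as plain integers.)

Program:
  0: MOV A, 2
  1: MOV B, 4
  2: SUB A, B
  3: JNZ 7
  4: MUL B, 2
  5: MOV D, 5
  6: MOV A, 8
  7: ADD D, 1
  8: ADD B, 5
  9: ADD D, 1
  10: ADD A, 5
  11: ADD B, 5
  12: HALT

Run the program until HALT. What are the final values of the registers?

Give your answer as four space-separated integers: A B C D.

Answer: 3 14 0 2

Derivation:
Step 1: PC=0 exec 'MOV A, 2'. After: A=2 B=0 C=0 D=0 ZF=0 PC=1
Step 2: PC=1 exec 'MOV B, 4'. After: A=2 B=4 C=0 D=0 ZF=0 PC=2
Step 3: PC=2 exec 'SUB A, B'. After: A=-2 B=4 C=0 D=0 ZF=0 PC=3
Step 4: PC=3 exec 'JNZ 7'. After: A=-2 B=4 C=0 D=0 ZF=0 PC=7
Step 5: PC=7 exec 'ADD D, 1'. After: A=-2 B=4 C=0 D=1 ZF=0 PC=8
Step 6: PC=8 exec 'ADD B, 5'. After: A=-2 B=9 C=0 D=1 ZF=0 PC=9
Step 7: PC=9 exec 'ADD D, 1'. After: A=-2 B=9 C=0 D=2 ZF=0 PC=10
Step 8: PC=10 exec 'ADD A, 5'. After: A=3 B=9 C=0 D=2 ZF=0 PC=11
Step 9: PC=11 exec 'ADD B, 5'. After: A=3 B=14 C=0 D=2 ZF=0 PC=12
Step 10: PC=12 exec 'HALT'. After: A=3 B=14 C=0 D=2 ZF=0 PC=12 HALTED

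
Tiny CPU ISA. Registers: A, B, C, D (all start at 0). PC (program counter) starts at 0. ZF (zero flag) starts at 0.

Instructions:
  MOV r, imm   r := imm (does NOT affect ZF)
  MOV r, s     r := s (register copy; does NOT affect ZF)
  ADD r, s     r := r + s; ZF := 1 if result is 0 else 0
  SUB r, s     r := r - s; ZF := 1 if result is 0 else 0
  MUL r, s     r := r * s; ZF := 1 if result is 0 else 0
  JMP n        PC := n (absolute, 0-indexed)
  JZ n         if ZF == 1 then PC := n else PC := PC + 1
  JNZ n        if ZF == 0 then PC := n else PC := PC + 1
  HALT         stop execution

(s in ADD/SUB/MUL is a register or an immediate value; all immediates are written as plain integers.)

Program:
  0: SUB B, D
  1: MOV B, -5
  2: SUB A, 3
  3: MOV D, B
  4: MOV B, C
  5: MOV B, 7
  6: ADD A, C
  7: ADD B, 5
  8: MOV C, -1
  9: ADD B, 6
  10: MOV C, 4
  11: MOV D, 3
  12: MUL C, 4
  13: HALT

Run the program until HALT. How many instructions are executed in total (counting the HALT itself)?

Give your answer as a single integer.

Answer: 14

Derivation:
Step 1: PC=0 exec 'SUB B, D'. After: A=0 B=0 C=0 D=0 ZF=1 PC=1
Step 2: PC=1 exec 'MOV B, -5'. After: A=0 B=-5 C=0 D=0 ZF=1 PC=2
Step 3: PC=2 exec 'SUB A, 3'. After: A=-3 B=-5 C=0 D=0 ZF=0 PC=3
Step 4: PC=3 exec 'MOV D, B'. After: A=-3 B=-5 C=0 D=-5 ZF=0 PC=4
Step 5: PC=4 exec 'MOV B, C'. After: A=-3 B=0 C=0 D=-5 ZF=0 PC=5
Step 6: PC=5 exec 'MOV B, 7'. After: A=-3 B=7 C=0 D=-5 ZF=0 PC=6
Step 7: PC=6 exec 'ADD A, C'. After: A=-3 B=7 C=0 D=-5 ZF=0 PC=7
Step 8: PC=7 exec 'ADD B, 5'. After: A=-3 B=12 C=0 D=-5 ZF=0 PC=8
Step 9: PC=8 exec 'MOV C, -1'. After: A=-3 B=12 C=-1 D=-5 ZF=0 PC=9
Step 10: PC=9 exec 'ADD B, 6'. After: A=-3 B=18 C=-1 D=-5 ZF=0 PC=10
Step 11: PC=10 exec 'MOV C, 4'. After: A=-3 B=18 C=4 D=-5 ZF=0 PC=11
Step 12: PC=11 exec 'MOV D, 3'. After: A=-3 B=18 C=4 D=3 ZF=0 PC=12
Step 13: PC=12 exec 'MUL C, 4'. After: A=-3 B=18 C=16 D=3 ZF=0 PC=13
Step 14: PC=13 exec 'HALT'. After: A=-3 B=18 C=16 D=3 ZF=0 PC=13 HALTED
Total instructions executed: 14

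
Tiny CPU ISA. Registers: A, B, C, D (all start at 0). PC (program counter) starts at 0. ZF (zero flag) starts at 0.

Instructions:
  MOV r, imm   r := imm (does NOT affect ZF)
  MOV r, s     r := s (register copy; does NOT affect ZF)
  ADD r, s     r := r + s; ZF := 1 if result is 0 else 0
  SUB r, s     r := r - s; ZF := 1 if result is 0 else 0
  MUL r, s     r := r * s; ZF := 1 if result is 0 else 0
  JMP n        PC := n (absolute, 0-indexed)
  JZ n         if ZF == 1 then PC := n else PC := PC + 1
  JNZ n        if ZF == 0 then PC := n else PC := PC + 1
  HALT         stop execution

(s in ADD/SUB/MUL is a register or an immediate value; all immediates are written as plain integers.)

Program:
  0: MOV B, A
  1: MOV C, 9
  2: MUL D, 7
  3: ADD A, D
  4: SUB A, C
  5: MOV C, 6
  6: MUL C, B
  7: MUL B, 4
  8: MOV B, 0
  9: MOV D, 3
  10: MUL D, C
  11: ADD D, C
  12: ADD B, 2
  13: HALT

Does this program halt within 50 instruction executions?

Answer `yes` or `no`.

Step 1: PC=0 exec 'MOV B, A'. After: A=0 B=0 C=0 D=0 ZF=0 PC=1
Step 2: PC=1 exec 'MOV C, 9'. After: A=0 B=0 C=9 D=0 ZF=0 PC=2
Step 3: PC=2 exec 'MUL D, 7'. After: A=0 B=0 C=9 D=0 ZF=1 PC=3
Step 4: PC=3 exec 'ADD A, D'. After: A=0 B=0 C=9 D=0 ZF=1 PC=4
Step 5: PC=4 exec 'SUB A, C'. After: A=-9 B=0 C=9 D=0 ZF=0 PC=5
Step 6: PC=5 exec 'MOV C, 6'. After: A=-9 B=0 C=6 D=0 ZF=0 PC=6
Step 7: PC=6 exec 'MUL C, B'. After: A=-9 B=0 C=0 D=0 ZF=1 PC=7
Step 8: PC=7 exec 'MUL B, 4'. After: A=-9 B=0 C=0 D=0 ZF=1 PC=8
Step 9: PC=8 exec 'MOV B, 0'. After: A=-9 B=0 C=0 D=0 ZF=1 PC=9
Step 10: PC=9 exec 'MOV D, 3'. After: A=-9 B=0 C=0 D=3 ZF=1 PC=10
Step 11: PC=10 exec 'MUL D, C'. After: A=-9 B=0 C=0 D=0 ZF=1 PC=11
Step 12: PC=11 exec 'ADD D, C'. After: A=-9 B=0 C=0 D=0 ZF=1 PC=12
Step 13: PC=12 exec 'ADD B, 2'. After: A=-9 B=2 C=0 D=0 ZF=0 PC=13
Step 14: PC=13 exec 'HALT'. After: A=-9 B=2 C=0 D=0 ZF=0 PC=13 HALTED

Answer: yes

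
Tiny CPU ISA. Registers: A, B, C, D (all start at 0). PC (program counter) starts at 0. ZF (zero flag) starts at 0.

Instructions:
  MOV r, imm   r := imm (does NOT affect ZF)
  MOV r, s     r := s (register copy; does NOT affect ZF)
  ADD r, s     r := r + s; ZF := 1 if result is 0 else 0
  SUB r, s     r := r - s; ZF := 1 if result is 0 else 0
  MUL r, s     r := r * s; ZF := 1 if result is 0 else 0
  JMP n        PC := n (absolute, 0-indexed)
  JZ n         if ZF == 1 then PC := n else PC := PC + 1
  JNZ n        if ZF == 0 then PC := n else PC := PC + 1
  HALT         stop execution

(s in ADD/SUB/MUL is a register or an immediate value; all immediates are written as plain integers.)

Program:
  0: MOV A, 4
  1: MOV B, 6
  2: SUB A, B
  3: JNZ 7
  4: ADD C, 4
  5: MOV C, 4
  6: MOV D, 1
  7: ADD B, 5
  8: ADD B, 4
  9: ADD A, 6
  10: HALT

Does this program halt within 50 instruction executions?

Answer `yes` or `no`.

Step 1: PC=0 exec 'MOV A, 4'. After: A=4 B=0 C=0 D=0 ZF=0 PC=1
Step 2: PC=1 exec 'MOV B, 6'. After: A=4 B=6 C=0 D=0 ZF=0 PC=2
Step 3: PC=2 exec 'SUB A, B'. After: A=-2 B=6 C=0 D=0 ZF=0 PC=3
Step 4: PC=3 exec 'JNZ 7'. After: A=-2 B=6 C=0 D=0 ZF=0 PC=7
Step 5: PC=7 exec 'ADD B, 5'. After: A=-2 B=11 C=0 D=0 ZF=0 PC=8
Step 6: PC=8 exec 'ADD B, 4'. After: A=-2 B=15 C=0 D=0 ZF=0 PC=9
Step 7: PC=9 exec 'ADD A, 6'. After: A=4 B=15 C=0 D=0 ZF=0 PC=10
Step 8: PC=10 exec 'HALT'. After: A=4 B=15 C=0 D=0 ZF=0 PC=10 HALTED

Answer: yes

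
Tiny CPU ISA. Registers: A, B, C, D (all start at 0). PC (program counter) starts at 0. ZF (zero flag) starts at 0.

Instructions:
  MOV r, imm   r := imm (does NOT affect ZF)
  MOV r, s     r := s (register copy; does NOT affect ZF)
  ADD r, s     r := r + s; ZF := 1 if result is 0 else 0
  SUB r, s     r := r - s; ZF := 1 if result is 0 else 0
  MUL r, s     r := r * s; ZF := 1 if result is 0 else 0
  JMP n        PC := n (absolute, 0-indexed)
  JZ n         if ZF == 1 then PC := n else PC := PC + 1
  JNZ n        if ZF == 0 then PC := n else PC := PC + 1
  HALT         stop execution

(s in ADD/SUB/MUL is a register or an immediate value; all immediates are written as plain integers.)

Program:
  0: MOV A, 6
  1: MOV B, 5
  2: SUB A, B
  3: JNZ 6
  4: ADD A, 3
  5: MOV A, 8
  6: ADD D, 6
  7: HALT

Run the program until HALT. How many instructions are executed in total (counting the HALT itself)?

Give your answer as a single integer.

Step 1: PC=0 exec 'MOV A, 6'. After: A=6 B=0 C=0 D=0 ZF=0 PC=1
Step 2: PC=1 exec 'MOV B, 5'. After: A=6 B=5 C=0 D=0 ZF=0 PC=2
Step 3: PC=2 exec 'SUB A, B'. After: A=1 B=5 C=0 D=0 ZF=0 PC=3
Step 4: PC=3 exec 'JNZ 6'. After: A=1 B=5 C=0 D=0 ZF=0 PC=6
Step 5: PC=6 exec 'ADD D, 6'. After: A=1 B=5 C=0 D=6 ZF=0 PC=7
Step 6: PC=7 exec 'HALT'. After: A=1 B=5 C=0 D=6 ZF=0 PC=7 HALTED
Total instructions executed: 6

Answer: 6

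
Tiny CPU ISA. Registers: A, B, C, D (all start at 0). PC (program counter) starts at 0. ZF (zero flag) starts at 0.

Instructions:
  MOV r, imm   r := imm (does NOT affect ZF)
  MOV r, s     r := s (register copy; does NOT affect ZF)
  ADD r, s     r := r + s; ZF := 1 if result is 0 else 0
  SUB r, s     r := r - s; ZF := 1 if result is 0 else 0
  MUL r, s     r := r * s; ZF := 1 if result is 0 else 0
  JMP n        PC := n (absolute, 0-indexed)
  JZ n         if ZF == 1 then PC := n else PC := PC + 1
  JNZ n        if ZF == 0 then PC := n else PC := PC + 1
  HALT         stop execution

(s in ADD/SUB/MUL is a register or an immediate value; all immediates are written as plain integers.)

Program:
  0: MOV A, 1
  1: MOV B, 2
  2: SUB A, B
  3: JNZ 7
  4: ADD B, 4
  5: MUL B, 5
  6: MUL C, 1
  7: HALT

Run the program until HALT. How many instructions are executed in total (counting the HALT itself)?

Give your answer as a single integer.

Answer: 5

Derivation:
Step 1: PC=0 exec 'MOV A, 1'. After: A=1 B=0 C=0 D=0 ZF=0 PC=1
Step 2: PC=1 exec 'MOV B, 2'. After: A=1 B=2 C=0 D=0 ZF=0 PC=2
Step 3: PC=2 exec 'SUB A, B'. After: A=-1 B=2 C=0 D=0 ZF=0 PC=3
Step 4: PC=3 exec 'JNZ 7'. After: A=-1 B=2 C=0 D=0 ZF=0 PC=7
Step 5: PC=7 exec 'HALT'. After: A=-1 B=2 C=0 D=0 ZF=0 PC=7 HALTED
Total instructions executed: 5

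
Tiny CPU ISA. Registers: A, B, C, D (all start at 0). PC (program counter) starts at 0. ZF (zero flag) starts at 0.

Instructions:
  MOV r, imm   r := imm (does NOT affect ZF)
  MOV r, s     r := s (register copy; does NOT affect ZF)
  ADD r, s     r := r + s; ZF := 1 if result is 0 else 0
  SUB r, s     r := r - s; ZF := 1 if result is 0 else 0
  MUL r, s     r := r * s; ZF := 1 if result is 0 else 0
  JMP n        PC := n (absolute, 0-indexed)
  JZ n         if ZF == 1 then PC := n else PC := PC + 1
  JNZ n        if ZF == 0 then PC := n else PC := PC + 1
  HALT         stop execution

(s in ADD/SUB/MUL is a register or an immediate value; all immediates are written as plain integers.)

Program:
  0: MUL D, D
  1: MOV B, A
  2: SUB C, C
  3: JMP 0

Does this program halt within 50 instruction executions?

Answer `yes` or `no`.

Step 1: PC=0 exec 'MUL D, D'. After: A=0 B=0 C=0 D=0 ZF=1 PC=1
Step 2: PC=1 exec 'MOV B, A'. After: A=0 B=0 C=0 D=0 ZF=1 PC=2
Step 3: PC=2 exec 'SUB C, C'. After: A=0 B=0 C=0 D=0 ZF=1 PC=3
Step 4: PC=3 exec 'JMP 0'. After: A=0 B=0 C=0 D=0 ZF=1 PC=0
Step 5: PC=0 exec 'MUL D, D'. After: A=0 B=0 C=0 D=0 ZF=1 PC=1
State after step 5 equals state after step 1: the program is in a cycle of length 4 and will never halt.

Answer: no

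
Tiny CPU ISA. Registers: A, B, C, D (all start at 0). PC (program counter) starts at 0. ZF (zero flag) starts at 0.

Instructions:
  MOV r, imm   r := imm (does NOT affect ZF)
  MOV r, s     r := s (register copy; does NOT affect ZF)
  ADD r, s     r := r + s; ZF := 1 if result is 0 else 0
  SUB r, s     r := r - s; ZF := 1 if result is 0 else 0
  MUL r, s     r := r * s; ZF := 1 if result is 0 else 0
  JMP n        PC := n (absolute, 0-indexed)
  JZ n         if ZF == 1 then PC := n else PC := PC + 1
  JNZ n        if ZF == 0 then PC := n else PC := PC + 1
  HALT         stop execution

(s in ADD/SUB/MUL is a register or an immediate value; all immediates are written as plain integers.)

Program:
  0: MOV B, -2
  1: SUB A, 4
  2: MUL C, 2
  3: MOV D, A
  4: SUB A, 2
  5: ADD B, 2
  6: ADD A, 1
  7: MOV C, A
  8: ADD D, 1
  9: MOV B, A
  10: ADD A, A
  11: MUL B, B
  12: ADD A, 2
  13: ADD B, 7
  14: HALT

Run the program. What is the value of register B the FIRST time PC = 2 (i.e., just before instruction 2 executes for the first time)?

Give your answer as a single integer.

Step 1: PC=0 exec 'MOV B, -2'. After: A=0 B=-2 C=0 D=0 ZF=0 PC=1
Step 2: PC=1 exec 'SUB A, 4'. After: A=-4 B=-2 C=0 D=0 ZF=0 PC=2
First time PC=2: B=-2

-2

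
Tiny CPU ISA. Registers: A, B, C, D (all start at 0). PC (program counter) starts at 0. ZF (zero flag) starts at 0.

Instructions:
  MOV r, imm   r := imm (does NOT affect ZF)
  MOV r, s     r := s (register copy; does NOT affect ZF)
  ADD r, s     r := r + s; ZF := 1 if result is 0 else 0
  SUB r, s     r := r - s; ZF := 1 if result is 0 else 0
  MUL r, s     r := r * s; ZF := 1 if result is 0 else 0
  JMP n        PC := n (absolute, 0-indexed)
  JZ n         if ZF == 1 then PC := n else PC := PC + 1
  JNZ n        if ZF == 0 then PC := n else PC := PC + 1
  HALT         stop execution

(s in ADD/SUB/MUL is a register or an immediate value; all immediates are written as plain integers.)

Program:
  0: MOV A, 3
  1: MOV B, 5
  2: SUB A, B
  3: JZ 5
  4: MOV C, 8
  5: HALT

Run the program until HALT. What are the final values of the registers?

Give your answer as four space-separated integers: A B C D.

Answer: -2 5 8 0

Derivation:
Step 1: PC=0 exec 'MOV A, 3'. After: A=3 B=0 C=0 D=0 ZF=0 PC=1
Step 2: PC=1 exec 'MOV B, 5'. After: A=3 B=5 C=0 D=0 ZF=0 PC=2
Step 3: PC=2 exec 'SUB A, B'. After: A=-2 B=5 C=0 D=0 ZF=0 PC=3
Step 4: PC=3 exec 'JZ 5'. After: A=-2 B=5 C=0 D=0 ZF=0 PC=4
Step 5: PC=4 exec 'MOV C, 8'. After: A=-2 B=5 C=8 D=0 ZF=0 PC=5
Step 6: PC=5 exec 'HALT'. After: A=-2 B=5 C=8 D=0 ZF=0 PC=5 HALTED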